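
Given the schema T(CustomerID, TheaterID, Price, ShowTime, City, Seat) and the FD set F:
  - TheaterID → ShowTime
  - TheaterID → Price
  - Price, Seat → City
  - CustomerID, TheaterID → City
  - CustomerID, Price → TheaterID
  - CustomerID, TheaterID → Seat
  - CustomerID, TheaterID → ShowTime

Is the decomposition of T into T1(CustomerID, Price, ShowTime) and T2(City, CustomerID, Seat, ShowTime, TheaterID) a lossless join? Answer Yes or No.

No

The shared attributes are {CustomerID, ShowTime} and {CustomerID, ShowTime}⁺ = {CustomerID, ShowTime}.
The closure covers neither T1 nor T2 entirely; the join is not lossless.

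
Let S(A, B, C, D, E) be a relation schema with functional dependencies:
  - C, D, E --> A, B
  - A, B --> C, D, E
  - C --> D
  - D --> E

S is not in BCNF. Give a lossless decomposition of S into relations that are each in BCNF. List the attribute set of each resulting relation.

Candidate keys of the original relation: {A, B}, {C}.
Within {A, B, C, D, E}: {D}⁺ ∩ {A, B, C, D, E} = {D, E}, not the whole set, so D --> E violates BCNF; decompose into {D, E} and {A, B, C, D}.
{D, E} is in BCNF.
{A, B, C, D} is in BCNF.

{A, B, C, D}; {D, E}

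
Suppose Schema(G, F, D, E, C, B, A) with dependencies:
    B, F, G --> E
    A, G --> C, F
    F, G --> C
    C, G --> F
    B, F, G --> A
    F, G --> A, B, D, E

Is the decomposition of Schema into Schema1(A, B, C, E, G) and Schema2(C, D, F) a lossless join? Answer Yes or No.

Common attributes: {C}; their closure is {C}.
The closure covers neither Schema1 nor Schema2 entirely; the join is not lossless.

No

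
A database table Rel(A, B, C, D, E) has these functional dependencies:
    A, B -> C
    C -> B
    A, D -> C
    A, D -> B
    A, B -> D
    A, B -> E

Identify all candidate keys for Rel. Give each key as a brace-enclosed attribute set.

No FD produces {A}, so it must be in every candidate key.
Closure of {A, B} is {A, B, C, D, E}, the whole schema; {A, B} is a candidate key.
Closure of {A, C} is {A, B, C, D, E}, the whole schema; {A, C} is a candidate key.
Closure of {A, D} is {A, B, C, D, E}, the whole schema; {A, D} is a candidate key.
These are minimal and exhaustive — every other superkey contains one of them.

{A, B}, {A, C}, {A, D}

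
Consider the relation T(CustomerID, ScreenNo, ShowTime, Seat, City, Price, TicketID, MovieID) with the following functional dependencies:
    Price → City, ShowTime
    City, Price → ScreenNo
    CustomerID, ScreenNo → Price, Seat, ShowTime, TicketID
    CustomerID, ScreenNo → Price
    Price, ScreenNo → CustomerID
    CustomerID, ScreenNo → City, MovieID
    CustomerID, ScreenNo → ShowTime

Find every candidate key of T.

Closure of {Price} is {City, CustomerID, MovieID, Price, ScreenNo, Seat, ShowTime, TicketID}, the whole schema; {Price} is a candidate key.
Closure of {CustomerID, ScreenNo} is {City, CustomerID, MovieID, Price, ScreenNo, Seat, ShowTime, TicketID}, the whole schema; {CustomerID, ScreenNo} is a candidate key.
No proper subset of any of these is a key, and no other minimal superkey exists.

{CustomerID, ScreenNo}, {Price}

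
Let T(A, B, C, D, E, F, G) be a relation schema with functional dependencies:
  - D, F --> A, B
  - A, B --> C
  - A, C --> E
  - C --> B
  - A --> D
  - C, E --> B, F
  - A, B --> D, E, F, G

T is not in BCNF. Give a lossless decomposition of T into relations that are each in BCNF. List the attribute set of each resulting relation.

{A, C, E, G}; {A, D}; {B, C}; {C, E, F}

Candidate keys of the original relation: {A, B}, {A, C}, {A, F}, {C, D, E}, {D, F}.
Within {A, B, C, D, E, F, G}: {C}⁺ ∩ {A, B, C, D, E, F, G} = {B, C}, not the whole set, so C --> B violates BCNF; decompose into {B, C} and {A, C, D, E, F, G}.
{B, C} has no BCNF violation.
Within {A, C, D, E, F, G}: {A}⁺ ∩ {A, C, D, E, F, G} = {A, D}, not the whole set, so A --> D violates BCNF; decompose into {A, D} and {A, C, E, F, G}.
{A, D} has no BCNF violation.
Within {A, C, E, F, G}: {C, E}⁺ ∩ {A, C, E, F, G} = {C, E, F}, not the whole set, so C, E --> F violates BCNF; decompose into {C, E, F} and {A, C, E, G}.
{C, E, F} has no BCNF violation.
{A, C, E, G} has no BCNF violation.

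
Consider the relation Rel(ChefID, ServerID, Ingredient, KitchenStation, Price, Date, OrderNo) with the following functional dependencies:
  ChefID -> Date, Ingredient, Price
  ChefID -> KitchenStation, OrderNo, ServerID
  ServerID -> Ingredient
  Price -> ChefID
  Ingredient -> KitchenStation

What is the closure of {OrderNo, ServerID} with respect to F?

{Ingredient, KitchenStation, OrderNo, ServerID}

Start with {OrderNo, ServerID}.
ServerID -> Ingredient applies; add {Ingredient} → now {Ingredient, OrderNo, ServerID}.
Ingredient -> KitchenStation applies; add {KitchenStation} → now {Ingredient, KitchenStation, OrderNo, ServerID}.
No further FD applies.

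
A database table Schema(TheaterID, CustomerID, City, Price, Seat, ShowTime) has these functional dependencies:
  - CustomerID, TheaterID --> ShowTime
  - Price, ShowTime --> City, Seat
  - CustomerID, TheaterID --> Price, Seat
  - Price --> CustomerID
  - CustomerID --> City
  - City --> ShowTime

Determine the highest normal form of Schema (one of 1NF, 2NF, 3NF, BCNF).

Candidate keys: {CustomerID, TheaterID}, {Price, TheaterID}. Prime attributes: {CustomerID, Price, TheaterID}.
Price, ShowTime --> City, Seat: {Price, ShowTime}⁺ = {City, CustomerID, Price, Seat, ShowTime}, which is not all of the attributes, so the left side is not a superkey — BCNF is violated.
Price, ShowTime --> City, Seat has non-prime {City, Seat} on the right and a non-superkey on the left, so 3NF fails.
Since {CustomerID} ⊂ {CustomerID, TheaterID} and {CustomerID}⁺ ⊇ {City, ShowTime} with {City, ShowTime} non-prime, there is a partial dependency; 2NF fails.

1NF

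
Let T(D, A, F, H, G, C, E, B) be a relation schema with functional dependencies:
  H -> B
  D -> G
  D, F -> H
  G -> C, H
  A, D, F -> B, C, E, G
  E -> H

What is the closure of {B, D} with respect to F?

{B, C, D, G, H}

Start with {B, D}.
D -> G applies; add {G} → now {B, D, G}.
G -> C, H applies; add {C, H} → now {B, C, D, G, H}.
No further FD applies.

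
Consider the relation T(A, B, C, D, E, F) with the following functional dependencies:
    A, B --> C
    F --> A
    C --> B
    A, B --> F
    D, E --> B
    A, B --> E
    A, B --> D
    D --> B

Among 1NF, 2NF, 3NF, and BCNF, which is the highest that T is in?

3NF

Candidate keys: {A, B}, {A, C}, {A, D}, {B, F}, {C, F}, {D, F}. Prime attributes: {A, B, C, D, F}.
F --> A breaks BCNF: {F}⁺ = {A, F}, so {F} is not a superkey.
But every attribute on its right side ({A}) is prime, and the same holds for every other non-superkey FD, so 3NF still holds.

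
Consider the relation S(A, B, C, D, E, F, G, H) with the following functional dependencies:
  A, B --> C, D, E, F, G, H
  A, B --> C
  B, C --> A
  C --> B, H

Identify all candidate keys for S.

{A, B}, {C}

{C}⁺ = {A, B, C, D, E, F, G, H} — all of the relation — so {C} is a candidate key.
{A, B}⁺ = {A, B, C, D, E, F, G, H} — all of the relation — so {A, B} is a candidate key.
These are minimal and exhaustive — every other superkey contains one of them.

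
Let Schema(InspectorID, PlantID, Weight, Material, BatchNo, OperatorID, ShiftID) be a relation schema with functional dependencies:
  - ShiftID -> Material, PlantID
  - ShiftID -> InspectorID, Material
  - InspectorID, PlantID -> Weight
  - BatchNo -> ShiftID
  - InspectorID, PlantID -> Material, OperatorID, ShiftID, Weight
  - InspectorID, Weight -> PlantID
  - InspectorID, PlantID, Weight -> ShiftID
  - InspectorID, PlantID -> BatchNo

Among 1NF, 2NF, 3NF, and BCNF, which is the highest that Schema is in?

BCNF

Candidate keys: {BatchNo}, {InspectorID, PlantID}, {InspectorID, Weight}, {ShiftID}. Prime attributes: {BatchNo, InspectorID, PlantID, ShiftID, Weight}.
The left-hand side of every FD is a superkey, so BCNF is satisfied.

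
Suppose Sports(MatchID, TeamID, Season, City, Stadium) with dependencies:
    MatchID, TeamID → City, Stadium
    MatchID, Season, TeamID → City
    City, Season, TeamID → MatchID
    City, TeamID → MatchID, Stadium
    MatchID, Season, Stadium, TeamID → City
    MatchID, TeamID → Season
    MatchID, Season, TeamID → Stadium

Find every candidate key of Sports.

{City, TeamID}, {MatchID, TeamID}

{TeamID} never appears on the right of any FD, so every key must include it.
{City, TeamID}⁺ = {City, MatchID, Season, Stadium, TeamID} — all of the relation — so {City, TeamID} is a candidate key.
{MatchID, TeamID}⁺ = {City, MatchID, Season, Stadium, TeamID} — all of the relation — so {MatchID, TeamID} is a candidate key.
These are minimal and exhaustive — every other superkey contains one of them.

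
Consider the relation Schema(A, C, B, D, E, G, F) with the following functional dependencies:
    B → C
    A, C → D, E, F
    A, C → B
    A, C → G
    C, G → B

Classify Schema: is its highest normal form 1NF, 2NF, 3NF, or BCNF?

Candidate keys: {A, B}, {A, C}. Prime attributes: {A, B, C}.
B → C: {B}⁺ = {B, C}, which is not all of the attributes, so the left side is not a superkey — BCNF is violated.
Its right-hand attributes {C} are all prime, as are those of every other non-superkey FD — the relation is in 3NF.

3NF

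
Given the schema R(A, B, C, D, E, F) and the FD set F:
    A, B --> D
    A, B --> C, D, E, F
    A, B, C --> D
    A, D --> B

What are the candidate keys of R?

{A} never appears on the right of any FD, so every key must include it.
{A, B}⁺ = {A, B, C, D, E, F}, which is every attribute, so {A, B} is a candidate key.
{A, D}⁺ = {A, B, C, D, E, F}, which is every attribute, so {A, D} is a candidate key.
These are minimal and exhaustive — every other superkey contains one of them.

{A, B}, {A, D}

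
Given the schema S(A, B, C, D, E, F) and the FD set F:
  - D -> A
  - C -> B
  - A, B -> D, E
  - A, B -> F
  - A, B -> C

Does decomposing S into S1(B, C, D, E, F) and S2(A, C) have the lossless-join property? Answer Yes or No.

No

The shared attributes are {C} and {C}⁺ = {B, C}.
The closure covers neither S1 nor S2 entirely; the join is not lossless.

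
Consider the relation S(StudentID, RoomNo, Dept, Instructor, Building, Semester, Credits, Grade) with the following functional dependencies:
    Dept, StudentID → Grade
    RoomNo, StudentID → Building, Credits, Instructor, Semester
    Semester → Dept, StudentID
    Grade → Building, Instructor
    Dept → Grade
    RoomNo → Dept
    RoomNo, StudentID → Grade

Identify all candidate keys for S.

No FD produces {RoomNo}, so it must be in every candidate key.
{RoomNo, Semester} is a candidate key since {RoomNo, Semester}⁺ = {Building, Credits, Dept, Grade, Instructor, RoomNo, Semester, StudentID} covers every attribute.
{RoomNo, StudentID} is a candidate key since {RoomNo, StudentID}⁺ = {Building, Credits, Dept, Grade, Instructor, RoomNo, Semester, StudentID} covers every attribute.
Any other superkey properly contains one of these, so there are no further candidate keys.

{RoomNo, Semester}, {RoomNo, StudentID}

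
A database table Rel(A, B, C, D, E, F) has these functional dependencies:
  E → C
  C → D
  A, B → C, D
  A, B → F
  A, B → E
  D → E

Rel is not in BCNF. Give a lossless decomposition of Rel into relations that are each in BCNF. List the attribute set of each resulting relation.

Candidate key of the original relation: {A, B}.
In {A, B, C, D, E, F}, {E} is not a superkey ({E}⁺ restricted to this set is {C, D, E}), so split on E → C, D into {C, D, E} and {A, B, E, F}.
{C, D, E} is in BCNF.
{A, B, E, F} is in BCNF.

{A, B, E, F}; {C, D, E}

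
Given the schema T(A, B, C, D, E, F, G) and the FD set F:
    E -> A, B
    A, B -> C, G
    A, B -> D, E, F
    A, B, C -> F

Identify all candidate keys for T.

{A, B}, {E}

{E}⁺ = {A, B, C, D, E, F, G} — all of the relation — so {E} is a candidate key.
{A, B}⁺ = {A, B, C, D, E, F, G} — all of the relation — so {A, B} is a candidate key.
Any other superkey properly contains one of these, so there are no further candidate keys.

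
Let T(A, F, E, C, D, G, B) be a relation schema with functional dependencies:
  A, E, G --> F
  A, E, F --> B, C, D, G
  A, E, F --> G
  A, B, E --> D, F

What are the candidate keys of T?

No FD produces {A, E}, so they must be in every candidate key.
{A, B, E}⁺ = {A, B, C, D, E, F, G} — all of the relation — so {A, B, E} is a candidate key.
{A, E, F}⁺ = {A, B, C, D, E, F, G} — all of the relation — so {A, E, F} is a candidate key.
{A, E, G}⁺ = {A, B, C, D, E, F, G} — all of the relation — so {A, E, G} is a candidate key.
These are minimal and exhaustive — every other superkey contains one of them.

{A, B, E}, {A, E, F}, {A, E, G}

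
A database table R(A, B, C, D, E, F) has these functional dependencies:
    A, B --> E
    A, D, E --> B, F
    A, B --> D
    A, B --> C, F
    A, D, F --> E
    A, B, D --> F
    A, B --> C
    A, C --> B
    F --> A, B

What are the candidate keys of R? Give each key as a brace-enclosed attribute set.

{A, B}, {A, C}, {A, D, E}, {F}

Closure of {F} is {A, B, C, D, E, F}, the whole schema; {F} is a candidate key.
Closure of {A, B} is {A, B, C, D, E, F}, the whole schema; {A, B} is a candidate key.
Closure of {A, C} is {A, B, C, D, E, F}, the whole schema; {A, C} is a candidate key.
Closure of {A, D, E} is {A, B, C, D, E, F}, the whole schema; {A, D, E} is a candidate key.
No proper subset of any of these is a key, and no other minimal superkey exists.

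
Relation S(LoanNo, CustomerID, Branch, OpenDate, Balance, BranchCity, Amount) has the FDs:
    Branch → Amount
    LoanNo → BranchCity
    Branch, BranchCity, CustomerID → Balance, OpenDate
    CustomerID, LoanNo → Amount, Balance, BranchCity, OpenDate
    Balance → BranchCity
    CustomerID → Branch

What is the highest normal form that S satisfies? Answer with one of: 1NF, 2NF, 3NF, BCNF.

Candidate key: {CustomerID, LoanNo}. Prime attributes: {CustomerID, LoanNo}.
For Branch → Amount we have {Branch}⁺ = {Amount, Branch}; {Branch} is not a superkey, so BCNF fails.
Because {Amount} is non-prime and the left side of Branch → Amount is not a superkey, the relation is not in 3NF.
The proper key subset {CustomerID} of {CustomerID, LoanNo} determines non-prime {Amount, Branch}, so the relation is not even in 2NF.

1NF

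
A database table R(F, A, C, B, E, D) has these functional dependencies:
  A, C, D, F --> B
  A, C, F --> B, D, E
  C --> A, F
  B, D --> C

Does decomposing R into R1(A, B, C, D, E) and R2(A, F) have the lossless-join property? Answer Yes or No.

No

The shared attributes are {A} and {A}⁺ = {A}.
R1 ⊄ {A} and R2 ⊄ {A}, so the split is lossy.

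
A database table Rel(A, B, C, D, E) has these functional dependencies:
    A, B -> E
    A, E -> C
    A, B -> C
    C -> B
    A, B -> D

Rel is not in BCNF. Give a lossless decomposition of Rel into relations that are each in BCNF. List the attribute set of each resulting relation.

{A, C, D, E}; {B, C}

Candidate keys of the original relation: {A, B}, {A, C}, {A, E}.
Within {A, B, C, D, E}: {C}⁺ ∩ {A, B, C, D, E} = {B, C}, not the whole set, so C -> B violates BCNF; decompose into {B, C} and {A, C, D, E}.
{B, C} is in BCNF.
{A, C, D, E} is in BCNF.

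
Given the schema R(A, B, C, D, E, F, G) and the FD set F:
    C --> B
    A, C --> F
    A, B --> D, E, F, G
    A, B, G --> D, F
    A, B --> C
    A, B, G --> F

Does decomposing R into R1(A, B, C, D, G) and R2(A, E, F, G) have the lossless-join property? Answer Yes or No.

R1 ∩ R2 = {A, G}; its closure under F is {A, G}.
The closure covers neither R1 nor R2 entirely; the join is not lossless.

No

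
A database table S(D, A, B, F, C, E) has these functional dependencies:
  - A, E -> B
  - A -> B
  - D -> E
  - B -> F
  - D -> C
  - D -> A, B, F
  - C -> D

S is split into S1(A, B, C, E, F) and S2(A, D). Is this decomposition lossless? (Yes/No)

No

Common attributes: {A}; their closure is {A, B, F}.
S1 ⊄ {A, B, F} and S2 ⊄ {A, B, F}, so the split is lossy.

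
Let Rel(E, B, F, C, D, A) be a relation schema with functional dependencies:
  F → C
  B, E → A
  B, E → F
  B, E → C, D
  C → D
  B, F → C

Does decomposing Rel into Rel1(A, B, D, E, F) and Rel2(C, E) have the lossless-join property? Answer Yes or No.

Common attributes: {E}; their closure is {E}.
Neither Rel1 nor Rel2 is contained in that closure, so the decomposition is lossy.

No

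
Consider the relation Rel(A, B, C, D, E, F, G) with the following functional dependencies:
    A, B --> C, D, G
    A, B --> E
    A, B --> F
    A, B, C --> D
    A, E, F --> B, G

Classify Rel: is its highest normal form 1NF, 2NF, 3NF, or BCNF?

Candidate keys: {A, B}, {A, E, F}. Prime attributes: {A, B, E, F}.
The left-hand side of every FD is a superkey, so BCNF is satisfied.

BCNF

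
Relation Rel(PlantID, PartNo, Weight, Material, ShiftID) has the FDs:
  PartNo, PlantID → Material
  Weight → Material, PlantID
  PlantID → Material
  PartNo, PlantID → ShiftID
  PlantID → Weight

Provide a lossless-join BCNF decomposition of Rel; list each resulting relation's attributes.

Candidate keys of the original relation: {PartNo, PlantID}, {PartNo, Weight}.
In {Material, PartNo, PlantID, ShiftID, Weight}, {Weight} is not a superkey ({Weight}⁺ restricted to this set is {Material, PlantID, Weight}), so split on Weight → Material, PlantID into {Material, PlantID, Weight} and {PartNo, ShiftID, Weight}.
{Material, PlantID, Weight} is in BCNF.
{PartNo, ShiftID, Weight} is in BCNF.

{Material, PlantID, Weight}; {PartNo, ShiftID, Weight}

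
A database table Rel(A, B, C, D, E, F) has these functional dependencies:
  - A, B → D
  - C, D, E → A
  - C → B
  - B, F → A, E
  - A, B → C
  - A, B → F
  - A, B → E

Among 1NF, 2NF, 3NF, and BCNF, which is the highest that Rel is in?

Candidate keys: {A, B}, {A, C}, {B, F}, {C, D, E}, {C, F}. Prime attributes: {A, B, C, D, E, F}.
C → B breaks BCNF: {C}⁺ = {B, C}, so {C} is not a superkey.
But every attribute on its right side ({B}) is prime, and the same holds for every other non-superkey FD, so 3NF still holds.

3NF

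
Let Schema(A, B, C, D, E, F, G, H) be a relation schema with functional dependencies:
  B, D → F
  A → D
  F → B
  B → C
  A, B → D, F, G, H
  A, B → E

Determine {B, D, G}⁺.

Start with {B, D, G}.
B, D → F applies; add {F} → now {B, D, F, G}.
B → C applies; add {C} → now {B, C, D, F, G}.
No further FD applies.

{B, C, D, F, G}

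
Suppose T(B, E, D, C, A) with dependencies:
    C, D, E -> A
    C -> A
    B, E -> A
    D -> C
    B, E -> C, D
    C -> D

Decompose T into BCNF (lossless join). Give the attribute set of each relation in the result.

Candidate key of the original relation: {B, E}.
In {A, B, C, D, E}, {C, D, E} is not a superkey ({C, D, E}⁺ restricted to this set is {A, C, D, E}), so split on C, D, E -> A into {A, C, D, E} and {B, C, D, E}.
In {A, C, D, E}, {C} is not a superkey ({C}⁺ restricted to this set is {A, C, D}), so split on C -> A, D into {A, C, D} and {C, E}.
{A, C, D} is in BCNF.
{C, E} is in BCNF.
In {B, C, D, E}, {C} is not a superkey ({C}⁺ restricted to this set is {C, D}), so split on C -> D into {C, D} and {B, C, E}.
{C, D} is in BCNF.
{B, C, E} is in BCNF.

{A, C, D}; {B, C, E}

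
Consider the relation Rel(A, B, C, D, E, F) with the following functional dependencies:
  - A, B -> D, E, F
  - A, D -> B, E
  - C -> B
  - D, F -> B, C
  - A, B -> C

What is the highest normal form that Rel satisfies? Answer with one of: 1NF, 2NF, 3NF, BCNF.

3NF

Candidate keys: {A, B}, {A, C}, {A, D}. Prime attributes: {A, B, C, D}.
C -> B: {C}⁺ = {B, C}, which is not all of the attributes, so the left side is not a superkey — BCNF is violated.
Since {B} ⊆ prime attributes and every other non-superkey FD also has a prime right side, the schema is in 3NF.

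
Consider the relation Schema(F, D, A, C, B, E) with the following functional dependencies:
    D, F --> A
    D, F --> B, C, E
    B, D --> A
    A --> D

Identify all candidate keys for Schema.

{A, F}, {D, F}

Attributes never on any right-hand side: {F} — every candidate key must contain it.
{A, F}⁺ = {A, B, C, D, E, F} — all of the relation — so {A, F} is a candidate key.
{D, F}⁺ = {A, B, C, D, E, F} — all of the relation — so {D, F} is a candidate key.
No proper subset of any of these is a key, and no other minimal superkey exists.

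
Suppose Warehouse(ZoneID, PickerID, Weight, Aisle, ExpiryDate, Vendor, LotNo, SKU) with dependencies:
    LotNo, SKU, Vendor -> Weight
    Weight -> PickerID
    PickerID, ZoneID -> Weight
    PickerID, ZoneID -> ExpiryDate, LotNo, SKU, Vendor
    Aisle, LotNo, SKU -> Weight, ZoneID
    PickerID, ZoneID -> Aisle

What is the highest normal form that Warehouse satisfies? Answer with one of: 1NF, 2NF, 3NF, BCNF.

3NF

Candidate keys: {Aisle, LotNo, SKU}, {LotNo, SKU, Vendor, ZoneID}, {PickerID, ZoneID}, {Weight, ZoneID}. Prime attributes: {Aisle, LotNo, PickerID, SKU, Vendor, Weight, ZoneID}.
For LotNo, SKU, Vendor -> Weight we have {LotNo, SKU, Vendor}⁺ = {LotNo, PickerID, SKU, Vendor, Weight}; {LotNo, SKU, Vendor} is not a superkey, so BCNF fails.
But every attribute on its right side ({Weight}) is prime, and the same holds for every other non-superkey FD, so 3NF still holds.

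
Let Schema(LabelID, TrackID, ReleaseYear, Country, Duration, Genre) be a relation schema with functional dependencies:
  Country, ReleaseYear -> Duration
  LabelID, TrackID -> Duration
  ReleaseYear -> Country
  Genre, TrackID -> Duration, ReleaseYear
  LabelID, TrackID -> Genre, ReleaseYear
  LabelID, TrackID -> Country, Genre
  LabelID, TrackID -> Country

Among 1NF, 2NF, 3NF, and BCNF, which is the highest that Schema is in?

Candidate key: {LabelID, TrackID}. Prime attributes: {LabelID, TrackID}.
For Country, ReleaseYear -> Duration we have {Country, ReleaseYear}⁺ = {Country, Duration, ReleaseYear}; {Country, ReleaseYear} is not a superkey, so BCNF fails.
Country, ReleaseYear -> Duration determines the non-prime attribute {Duration} from a non-superkey — 3NF is violated.
No non-prime attribute depends on a proper subset of any candidate key, so 2NF holds.

2NF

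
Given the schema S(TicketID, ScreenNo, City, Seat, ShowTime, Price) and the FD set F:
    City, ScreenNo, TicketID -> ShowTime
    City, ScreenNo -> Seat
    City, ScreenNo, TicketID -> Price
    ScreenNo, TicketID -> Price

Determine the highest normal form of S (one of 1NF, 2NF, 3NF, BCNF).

1NF

Candidate key: {City, ScreenNo, TicketID}. Prime attributes: {City, ScreenNo, TicketID}.
City, ScreenNo -> Seat: {City, ScreenNo}⁺ = {City, ScreenNo, Seat}, which is not all of the attributes, so the left side is not a superkey — BCNF is violated.
City, ScreenNo -> Seat has non-prime {Seat} on the right and a non-superkey on the left, so 3NF fails.
{City, ScreenNo} is a proper subset of the key {City, ScreenNo, TicketID}, and {City, ScreenNo}⁺ contains the non-prime attribute {Seat} — a partial dependency, so 2NF is violated.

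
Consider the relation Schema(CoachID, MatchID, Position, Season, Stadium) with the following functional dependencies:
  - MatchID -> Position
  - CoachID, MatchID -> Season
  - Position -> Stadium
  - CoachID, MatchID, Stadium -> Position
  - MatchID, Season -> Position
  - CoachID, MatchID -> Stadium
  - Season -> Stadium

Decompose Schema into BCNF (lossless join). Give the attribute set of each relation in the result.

Candidate key of the original relation: {CoachID, MatchID}.
Within {CoachID, MatchID, Position, Season, Stadium}: {MatchID}⁺ ∩ {CoachID, MatchID, Position, Season, Stadium} = {MatchID, Position, Stadium}, not the whole set, so MatchID -> Position, Stadium violates BCNF; decompose into {MatchID, Position, Stadium} and {CoachID, MatchID, Season}.
Within {MatchID, Position, Stadium}: {Position}⁺ ∩ {MatchID, Position, Stadium} = {Position, Stadium}, not the whole set, so Position -> Stadium violates BCNF; decompose into {Position, Stadium} and {MatchID, Position}.
{Position, Stadium} has no BCNF violation.
{MatchID, Position} has no BCNF violation.
{CoachID, MatchID, Season} has no BCNF violation.

{CoachID, MatchID, Season}; {MatchID, Position}; {Position, Stadium}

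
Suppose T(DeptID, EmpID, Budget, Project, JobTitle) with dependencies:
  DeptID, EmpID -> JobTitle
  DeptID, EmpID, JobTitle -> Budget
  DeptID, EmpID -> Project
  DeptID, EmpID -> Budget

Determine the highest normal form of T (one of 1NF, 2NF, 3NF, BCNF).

Candidate key: {DeptID, EmpID}. Prime attributes: {DeptID, EmpID}.
Every FD has a superkey on the left, so the relation is in BCNF.

BCNF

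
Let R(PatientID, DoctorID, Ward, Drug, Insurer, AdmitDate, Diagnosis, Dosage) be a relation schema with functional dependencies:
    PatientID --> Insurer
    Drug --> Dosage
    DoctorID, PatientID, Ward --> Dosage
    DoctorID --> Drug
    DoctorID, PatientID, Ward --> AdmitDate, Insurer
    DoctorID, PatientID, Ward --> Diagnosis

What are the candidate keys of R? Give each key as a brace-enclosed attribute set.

{DoctorID, PatientID, Ward}

Attributes never on any right-hand side: {DoctorID, PatientID, Ward} — every candidate key must contain all of them.
Closure of {DoctorID, PatientID, Ward} is {AdmitDate, Diagnosis, DoctorID, Dosage, Drug, Insurer, PatientID, Ward}, the whole schema; {DoctorID, PatientID, Ward} is a candidate key.
Every other attribute set either contains this one or has a smaller closure.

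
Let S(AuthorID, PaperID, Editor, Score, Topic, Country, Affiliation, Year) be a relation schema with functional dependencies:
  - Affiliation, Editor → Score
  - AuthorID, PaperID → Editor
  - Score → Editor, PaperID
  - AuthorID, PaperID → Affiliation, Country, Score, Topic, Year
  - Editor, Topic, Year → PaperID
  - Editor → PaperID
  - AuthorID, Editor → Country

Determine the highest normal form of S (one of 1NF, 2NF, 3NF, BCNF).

3NF

Candidate keys: {AuthorID, Editor}, {AuthorID, PaperID}, {AuthorID, Score}. Prime attributes: {AuthorID, Editor, PaperID, Score}.
Affiliation, Editor → Score breaks BCNF: {Affiliation, Editor}⁺ = {Affiliation, Editor, PaperID, Score}, so {Affiliation, Editor} is not a superkey.
Its right-hand attributes {Score} are all prime, as are those of every other non-superkey FD — the relation is in 3NF.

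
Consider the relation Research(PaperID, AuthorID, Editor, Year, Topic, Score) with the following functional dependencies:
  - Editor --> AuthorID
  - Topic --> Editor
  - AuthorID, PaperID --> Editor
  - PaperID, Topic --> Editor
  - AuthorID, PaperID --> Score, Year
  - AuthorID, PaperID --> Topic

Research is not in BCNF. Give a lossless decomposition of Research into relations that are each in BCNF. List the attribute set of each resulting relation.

Candidate keys of the original relation: {AuthorID, PaperID}, {Editor, PaperID}, {PaperID, Topic}.
In {AuthorID, Editor, PaperID, Score, Topic, Year}, {Editor} is not a superkey ({Editor}⁺ restricted to this set is {AuthorID, Editor}), so split on Editor --> AuthorID into {AuthorID, Editor} and {Editor, PaperID, Score, Topic, Year}.
{AuthorID, Editor} has no BCNF violation.
In {Editor, PaperID, Score, Topic, Year}, {Topic} is not a superkey ({Topic}⁺ restricted to this set is {Editor, Topic}), so split on Topic --> Editor into {Editor, Topic} and {PaperID, Score, Topic, Year}.
{Editor, Topic} has no BCNF violation.
{PaperID, Score, Topic, Year} has no BCNF violation.

{AuthorID, Editor}; {Editor, Topic}; {PaperID, Score, Topic, Year}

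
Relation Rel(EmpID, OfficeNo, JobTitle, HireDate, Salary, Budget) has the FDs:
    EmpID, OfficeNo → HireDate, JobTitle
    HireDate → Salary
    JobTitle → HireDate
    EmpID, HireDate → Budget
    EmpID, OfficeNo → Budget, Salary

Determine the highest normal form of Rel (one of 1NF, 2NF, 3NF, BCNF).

Candidate key: {EmpID, OfficeNo}. Prime attributes: {EmpID, OfficeNo}.
For HireDate → Salary we have {HireDate}⁺ = {HireDate, Salary}; {HireDate} is not a superkey, so BCNF fails.
HireDate → Salary has non-prime {Salary} on the right and a non-superkey on the left, so 3NF fails.
No proper subset of a key has a non-prime attribute in its closure, so there is no partial dependency; 2NF holds.

2NF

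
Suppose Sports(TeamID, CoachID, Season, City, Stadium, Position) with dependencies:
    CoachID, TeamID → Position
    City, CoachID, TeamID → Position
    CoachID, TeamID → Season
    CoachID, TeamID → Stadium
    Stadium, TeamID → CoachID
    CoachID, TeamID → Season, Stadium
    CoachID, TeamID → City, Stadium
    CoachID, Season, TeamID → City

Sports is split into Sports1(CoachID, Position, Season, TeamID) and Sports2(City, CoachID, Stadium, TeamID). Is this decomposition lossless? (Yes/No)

The shared attributes are {CoachID, TeamID} and {CoachID, TeamID}⁺ = {City, CoachID, Position, Season, Stadium, TeamID}.
This includes all of Sports1, so the common attributes are a superkey of Sports1 — the join is lossless.

Yes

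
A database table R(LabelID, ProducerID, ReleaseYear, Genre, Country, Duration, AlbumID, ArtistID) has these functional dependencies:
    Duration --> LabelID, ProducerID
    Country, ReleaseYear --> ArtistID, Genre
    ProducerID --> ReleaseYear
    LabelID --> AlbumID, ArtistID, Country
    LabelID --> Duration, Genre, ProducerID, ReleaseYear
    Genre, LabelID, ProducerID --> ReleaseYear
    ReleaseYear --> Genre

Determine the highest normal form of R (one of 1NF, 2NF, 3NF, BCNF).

Candidate keys: {Duration}, {LabelID}. Prime attributes: {Duration, LabelID}.
Country, ReleaseYear --> ArtistID, Genre: {Country, ReleaseYear}⁺ = {ArtistID, Country, Genre, ReleaseYear}, which is not all of the attributes, so the left side is not a superkey — BCNF is violated.
Because {ArtistID, Genre} are non-prime and the left side of Country, ReleaseYear --> ArtistID, Genre is not a superkey, the relation is not in 3NF.
Every candidate key is a single attribute, so no partial dependency is possible; 2NF holds.

2NF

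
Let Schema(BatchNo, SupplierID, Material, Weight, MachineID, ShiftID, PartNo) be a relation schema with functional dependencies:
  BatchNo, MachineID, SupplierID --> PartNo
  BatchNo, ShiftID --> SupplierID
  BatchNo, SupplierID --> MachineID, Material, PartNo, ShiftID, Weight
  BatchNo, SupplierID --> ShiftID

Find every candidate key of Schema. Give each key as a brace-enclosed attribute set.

{BatchNo, ShiftID}, {BatchNo, SupplierID}

Attributes never on any right-hand side: {BatchNo} — every candidate key must contain it.
Closure of {BatchNo, ShiftID} is {BatchNo, MachineID, Material, PartNo, ShiftID, SupplierID, Weight}, the whole schema; {BatchNo, ShiftID} is a candidate key.
Closure of {BatchNo, SupplierID} is {BatchNo, MachineID, Material, PartNo, ShiftID, SupplierID, Weight}, the whole schema; {BatchNo, SupplierID} is a candidate key.
These are minimal and exhaustive — every other superkey contains one of them.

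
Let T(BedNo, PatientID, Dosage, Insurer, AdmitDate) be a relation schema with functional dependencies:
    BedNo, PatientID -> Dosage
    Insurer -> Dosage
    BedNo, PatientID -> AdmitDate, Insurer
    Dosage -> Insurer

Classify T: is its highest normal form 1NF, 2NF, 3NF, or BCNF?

2NF

Candidate key: {BedNo, PatientID}. Prime attributes: {BedNo, PatientID}.
Insurer -> Dosage: {Insurer}⁺ = {Dosage, Insurer}, which is not all of the attributes, so the left side is not a superkey — BCNF is violated.
Insurer -> Dosage determines the non-prime attribute {Dosage} from a non-superkey — 3NF is violated.
No proper subset of a key has a non-prime attribute in its closure, so there is no partial dependency; 2NF holds.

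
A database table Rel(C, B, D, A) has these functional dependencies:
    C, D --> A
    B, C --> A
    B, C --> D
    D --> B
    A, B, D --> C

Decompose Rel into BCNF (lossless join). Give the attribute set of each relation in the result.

Candidate keys of the original relation: {A, D}, {B, C}, {C, D}.
{A, B, C, D}: {D} determines {B, D} here but is not a superkey — split on D --> B, giving {B, D} and {A, C, D}.
{B, D} is in BCNF.
{A, C, D} is in BCNF.

{A, C, D}; {B, D}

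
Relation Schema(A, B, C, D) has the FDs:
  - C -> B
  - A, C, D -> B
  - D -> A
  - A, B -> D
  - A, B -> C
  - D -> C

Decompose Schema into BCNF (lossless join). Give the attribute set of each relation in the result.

{A, C, D}; {B, C}

Candidate keys of the original relation: {A, B}, {A, C}, {D}.
In {A, B, C, D}, {C} is not a superkey ({C}⁺ restricted to this set is {B, C}), so split on C -> B into {B, C} and {A, C, D}.
{B, C} is in BCNF.
{A, C, D} is in BCNF.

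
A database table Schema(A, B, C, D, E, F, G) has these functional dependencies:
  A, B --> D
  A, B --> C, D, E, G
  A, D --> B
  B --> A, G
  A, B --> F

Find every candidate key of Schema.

{A, D}, {B}

{B}⁺ = {A, B, C, D, E, F, G}, which is every attribute, so {B} is a candidate key.
{A, D}⁺ = {A, B, C, D, E, F, G}, which is every attribute, so {A, D} is a candidate key.
Any other superkey properly contains one of these, so there are no further candidate keys.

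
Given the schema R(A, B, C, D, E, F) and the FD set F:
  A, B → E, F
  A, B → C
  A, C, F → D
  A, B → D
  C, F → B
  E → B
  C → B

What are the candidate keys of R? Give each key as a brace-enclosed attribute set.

{A, B}, {A, C}, {A, E}

Attributes never on any right-hand side: {A} — every candidate key must contain it.
{A, B} is a candidate key since {A, B}⁺ = {A, B, C, D, E, F} covers every attribute.
{A, C} is a candidate key since {A, C}⁺ = {A, B, C, D, E, F} covers every attribute.
{A, E} is a candidate key since {A, E}⁺ = {A, B, C, D, E, F} covers every attribute.
Any other superkey properly contains one of these, so there are no further candidate keys.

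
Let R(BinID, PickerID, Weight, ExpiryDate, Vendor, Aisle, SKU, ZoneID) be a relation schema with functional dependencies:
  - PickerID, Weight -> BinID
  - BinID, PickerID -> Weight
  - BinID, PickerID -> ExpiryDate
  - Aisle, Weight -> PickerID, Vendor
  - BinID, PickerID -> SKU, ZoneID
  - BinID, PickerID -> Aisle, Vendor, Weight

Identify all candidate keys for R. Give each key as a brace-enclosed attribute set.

{Aisle, Weight} is a candidate key since {Aisle, Weight}⁺ = {Aisle, BinID, ExpiryDate, PickerID, SKU, Vendor, Weight, ZoneID} covers every attribute.
{BinID, PickerID} is a candidate key since {BinID, PickerID}⁺ = {Aisle, BinID, ExpiryDate, PickerID, SKU, Vendor, Weight, ZoneID} covers every attribute.
{PickerID, Weight} is a candidate key since {PickerID, Weight}⁺ = {Aisle, BinID, ExpiryDate, PickerID, SKU, Vendor, Weight, ZoneID} covers every attribute.
Any other superkey properly contains one of these, so there are no further candidate keys.

{Aisle, Weight}, {BinID, PickerID}, {PickerID, Weight}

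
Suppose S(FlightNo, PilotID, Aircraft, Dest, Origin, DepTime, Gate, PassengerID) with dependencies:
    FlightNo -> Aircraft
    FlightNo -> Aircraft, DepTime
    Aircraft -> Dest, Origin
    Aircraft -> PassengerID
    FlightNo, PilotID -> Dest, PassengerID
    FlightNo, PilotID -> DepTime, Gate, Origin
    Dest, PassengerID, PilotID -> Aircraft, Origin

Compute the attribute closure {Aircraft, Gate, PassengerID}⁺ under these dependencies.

{Aircraft, Dest, Gate, Origin, PassengerID}

Start with {Aircraft, Gate, PassengerID}.
Aircraft -> Dest, Origin applies; add {Dest, Origin} → now {Aircraft, Dest, Gate, Origin, PassengerID}.
No further FD applies.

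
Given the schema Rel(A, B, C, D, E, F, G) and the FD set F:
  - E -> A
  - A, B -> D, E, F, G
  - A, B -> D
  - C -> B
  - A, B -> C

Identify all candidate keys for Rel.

Closure of {A, B} is {A, B, C, D, E, F, G}, the whole schema; {A, B} is a candidate key.
Closure of {A, C} is {A, B, C, D, E, F, G}, the whole schema; {A, C} is a candidate key.
Closure of {B, E} is {A, B, C, D, E, F, G}, the whole schema; {B, E} is a candidate key.
Closure of {C, E} is {A, B, C, D, E, F, G}, the whole schema; {C, E} is a candidate key.
No proper subset of any of these is a key, and no other minimal superkey exists.

{A, B}, {A, C}, {B, E}, {C, E}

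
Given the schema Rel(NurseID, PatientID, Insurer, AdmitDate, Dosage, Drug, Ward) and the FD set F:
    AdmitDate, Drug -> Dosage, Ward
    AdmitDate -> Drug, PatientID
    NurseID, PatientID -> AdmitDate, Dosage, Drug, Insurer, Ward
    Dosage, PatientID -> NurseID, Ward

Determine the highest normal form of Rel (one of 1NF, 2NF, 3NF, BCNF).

Candidate keys: {AdmitDate}, {Dosage, PatientID}, {NurseID, PatientID}. Prime attributes: {AdmitDate, Dosage, NurseID, PatientID}.
Each dependency's left side is a superkey — BCNF holds.

BCNF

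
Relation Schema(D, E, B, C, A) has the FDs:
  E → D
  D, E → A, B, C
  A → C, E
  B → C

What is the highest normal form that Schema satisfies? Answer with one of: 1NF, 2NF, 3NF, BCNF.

2NF

Candidate keys: {A}, {E}. Prime attributes: {A, E}.
B → C breaks BCNF: {B}⁺ = {B, C}, so {B} is not a superkey.
Because {C} is non-prime and the left side of B → C is not a superkey, the relation is not in 3NF.
Every candidate key is a single attribute, so no partial dependency is possible; 2NF holds.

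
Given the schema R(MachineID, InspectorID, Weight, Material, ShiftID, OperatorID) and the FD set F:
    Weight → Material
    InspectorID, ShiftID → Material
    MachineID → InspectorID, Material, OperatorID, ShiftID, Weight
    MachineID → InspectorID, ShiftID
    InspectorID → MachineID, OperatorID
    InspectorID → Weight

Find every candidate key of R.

{InspectorID}, {MachineID}

Closure of {InspectorID} is {InspectorID, MachineID, Material, OperatorID, ShiftID, Weight}, the whole schema; {InspectorID} is a candidate key.
Closure of {MachineID} is {InspectorID, MachineID, Material, OperatorID, ShiftID, Weight}, the whole schema; {MachineID} is a candidate key.
These are minimal and exhaustive — every other superkey contains one of them.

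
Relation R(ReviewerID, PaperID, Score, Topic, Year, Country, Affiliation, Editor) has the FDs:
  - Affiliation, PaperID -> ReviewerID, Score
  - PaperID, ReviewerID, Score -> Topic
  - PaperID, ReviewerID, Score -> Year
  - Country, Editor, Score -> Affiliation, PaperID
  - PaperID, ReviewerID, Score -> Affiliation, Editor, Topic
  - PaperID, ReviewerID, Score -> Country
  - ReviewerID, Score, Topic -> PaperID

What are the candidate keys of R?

{Affiliation, PaperID}, {Country, Editor, Score}, {PaperID, ReviewerID, Score}, {ReviewerID, Score, Topic}

{Affiliation, PaperID}⁺ = {Affiliation, Country, Editor, PaperID, ReviewerID, Score, Topic, Year} — all of the relation — so {Affiliation, PaperID} is a candidate key.
{Country, Editor, Score}⁺ = {Affiliation, Country, Editor, PaperID, ReviewerID, Score, Topic, Year} — all of the relation — so {Country, Editor, Score} is a candidate key.
{PaperID, ReviewerID, Score}⁺ = {Affiliation, Country, Editor, PaperID, ReviewerID, Score, Topic, Year} — all of the relation — so {PaperID, ReviewerID, Score} is a candidate key.
{ReviewerID, Score, Topic}⁺ = {Affiliation, Country, Editor, PaperID, ReviewerID, Score, Topic, Year} — all of the relation — so {ReviewerID, Score, Topic} is a candidate key.
No proper subset of any of these is a key, and no other minimal superkey exists.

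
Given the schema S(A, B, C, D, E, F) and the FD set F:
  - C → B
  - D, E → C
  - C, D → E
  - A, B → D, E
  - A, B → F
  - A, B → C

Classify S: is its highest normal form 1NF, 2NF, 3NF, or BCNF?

Candidate keys: {A, B}, {A, C}, {A, D, E}. Prime attributes: {A, B, C, D, E}.
C → B breaks BCNF: {C}⁺ = {B, C}, so {C} is not a superkey.
But every attribute on its right side ({B}) is prime, and the same holds for every other non-superkey FD, so 3NF still holds.

3NF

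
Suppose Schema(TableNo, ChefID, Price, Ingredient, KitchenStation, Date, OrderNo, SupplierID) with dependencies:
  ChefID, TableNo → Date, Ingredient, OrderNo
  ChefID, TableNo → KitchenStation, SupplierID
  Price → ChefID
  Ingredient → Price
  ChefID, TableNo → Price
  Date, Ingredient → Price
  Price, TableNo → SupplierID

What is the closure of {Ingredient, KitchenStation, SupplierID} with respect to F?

Start with {Ingredient, KitchenStation, SupplierID}.
Ingredient → Price applies; add {Price} → now {Ingredient, KitchenStation, Price, SupplierID}.
Price → ChefID applies; add {ChefID} → now {ChefID, Ingredient, KitchenStation, Price, SupplierID}.
No further FD applies.

{ChefID, Ingredient, KitchenStation, Price, SupplierID}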